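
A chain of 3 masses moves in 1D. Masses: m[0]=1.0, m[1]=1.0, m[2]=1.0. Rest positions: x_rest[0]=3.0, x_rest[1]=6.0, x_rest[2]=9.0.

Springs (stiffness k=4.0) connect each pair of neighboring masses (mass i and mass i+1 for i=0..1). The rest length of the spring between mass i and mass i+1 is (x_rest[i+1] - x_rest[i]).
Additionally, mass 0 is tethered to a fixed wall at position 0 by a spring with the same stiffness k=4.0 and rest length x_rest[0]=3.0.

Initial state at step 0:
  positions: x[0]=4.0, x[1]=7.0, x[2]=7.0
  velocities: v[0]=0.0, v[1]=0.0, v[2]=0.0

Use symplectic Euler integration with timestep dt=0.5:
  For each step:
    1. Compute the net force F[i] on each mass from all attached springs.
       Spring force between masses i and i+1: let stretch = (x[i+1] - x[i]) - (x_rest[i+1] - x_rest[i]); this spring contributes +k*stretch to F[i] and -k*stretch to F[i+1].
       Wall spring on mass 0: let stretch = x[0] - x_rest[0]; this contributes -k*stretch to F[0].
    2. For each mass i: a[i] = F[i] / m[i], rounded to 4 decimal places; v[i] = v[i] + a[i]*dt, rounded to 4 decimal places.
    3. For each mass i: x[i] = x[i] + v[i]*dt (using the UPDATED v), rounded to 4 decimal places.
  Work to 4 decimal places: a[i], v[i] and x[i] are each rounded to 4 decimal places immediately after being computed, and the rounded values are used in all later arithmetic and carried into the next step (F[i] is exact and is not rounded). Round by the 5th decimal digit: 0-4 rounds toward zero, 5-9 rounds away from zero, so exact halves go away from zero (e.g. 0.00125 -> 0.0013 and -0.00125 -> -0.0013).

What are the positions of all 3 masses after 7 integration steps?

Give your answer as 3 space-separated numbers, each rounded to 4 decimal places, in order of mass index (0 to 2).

Step 0: x=[4.0000 7.0000 7.0000] v=[0.0000 0.0000 0.0000]
Step 1: x=[3.0000 4.0000 10.0000] v=[-2.0000 -6.0000 6.0000]
Step 2: x=[0.0000 6.0000 10.0000] v=[-6.0000 4.0000 0.0000]
Step 3: x=[3.0000 6.0000 9.0000] v=[6.0000 0.0000 -2.0000]
Step 4: x=[6.0000 6.0000 8.0000] v=[6.0000 0.0000 -2.0000]
Step 5: x=[3.0000 8.0000 8.0000] v=[-6.0000 4.0000 0.0000]
Step 6: x=[2.0000 5.0000 11.0000] v=[-2.0000 -6.0000 6.0000]
Step 7: x=[2.0000 5.0000 11.0000] v=[0.0000 0.0000 0.0000]

Answer: 2.0000 5.0000 11.0000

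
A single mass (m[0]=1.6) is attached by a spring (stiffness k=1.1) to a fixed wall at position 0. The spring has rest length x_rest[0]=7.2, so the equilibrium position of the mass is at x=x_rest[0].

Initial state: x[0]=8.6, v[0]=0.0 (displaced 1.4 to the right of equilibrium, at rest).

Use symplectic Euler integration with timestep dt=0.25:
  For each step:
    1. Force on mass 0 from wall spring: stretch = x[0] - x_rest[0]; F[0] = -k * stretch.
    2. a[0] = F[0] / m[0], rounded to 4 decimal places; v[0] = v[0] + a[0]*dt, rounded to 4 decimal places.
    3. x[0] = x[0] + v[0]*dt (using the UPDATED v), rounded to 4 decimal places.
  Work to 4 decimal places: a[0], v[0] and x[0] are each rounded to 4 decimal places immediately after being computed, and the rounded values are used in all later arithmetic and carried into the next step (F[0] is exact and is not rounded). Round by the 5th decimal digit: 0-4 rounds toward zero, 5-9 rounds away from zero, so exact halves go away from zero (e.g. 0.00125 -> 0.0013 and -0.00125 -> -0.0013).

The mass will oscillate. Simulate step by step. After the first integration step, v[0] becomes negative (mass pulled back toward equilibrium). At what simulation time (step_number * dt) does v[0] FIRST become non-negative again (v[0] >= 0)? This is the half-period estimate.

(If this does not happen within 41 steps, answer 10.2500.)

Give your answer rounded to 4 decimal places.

Answer: 4.0000

Derivation:
Step 0: x=[8.6000] v=[0.0000]
Step 1: x=[8.5399] v=[-0.2406]
Step 2: x=[8.4222] v=[-0.4709]
Step 3: x=[8.2520] v=[-0.6810]
Step 4: x=[8.0366] v=[-0.8618]
Step 5: x=[7.7852] v=[-1.0056]
Step 6: x=[7.5087] v=[-1.1062]
Step 7: x=[7.2189] v=[-1.1593]
Step 8: x=[6.9283] v=[-1.1626]
Step 9: x=[6.6493] v=[-1.1159]
Step 10: x=[6.3940] v=[-1.0213]
Step 11: x=[6.1733] v=[-0.8828]
Step 12: x=[5.9967] v=[-0.7063]
Step 13: x=[5.8718] v=[-0.4995]
Step 14: x=[5.8040] v=[-0.2712]
Step 15: x=[5.7962] v=[-0.0313]
Step 16: x=[5.8487] v=[0.2100]
First v>=0 after going negative at step 16, time=4.0000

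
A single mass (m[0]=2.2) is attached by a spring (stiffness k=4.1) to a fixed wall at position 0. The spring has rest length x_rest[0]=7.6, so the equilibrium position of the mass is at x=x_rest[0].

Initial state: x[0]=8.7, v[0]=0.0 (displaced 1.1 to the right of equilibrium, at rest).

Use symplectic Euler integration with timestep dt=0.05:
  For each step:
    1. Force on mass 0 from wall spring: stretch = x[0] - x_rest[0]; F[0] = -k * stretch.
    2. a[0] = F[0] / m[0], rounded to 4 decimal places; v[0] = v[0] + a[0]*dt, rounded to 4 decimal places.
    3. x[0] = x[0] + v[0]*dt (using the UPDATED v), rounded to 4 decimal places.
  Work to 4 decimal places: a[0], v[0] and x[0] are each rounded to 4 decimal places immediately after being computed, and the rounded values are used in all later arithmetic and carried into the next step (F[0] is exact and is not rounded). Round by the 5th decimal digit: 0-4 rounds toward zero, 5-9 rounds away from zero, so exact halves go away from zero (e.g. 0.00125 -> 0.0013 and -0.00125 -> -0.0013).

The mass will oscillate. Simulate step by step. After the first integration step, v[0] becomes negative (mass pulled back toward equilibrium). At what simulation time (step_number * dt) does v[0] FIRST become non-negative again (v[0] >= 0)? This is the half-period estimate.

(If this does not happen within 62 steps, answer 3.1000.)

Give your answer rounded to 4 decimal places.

Step 0: x=[8.7000] v=[0.0000]
Step 1: x=[8.6949] v=[-0.1025]
Step 2: x=[8.6847] v=[-0.2045]
Step 3: x=[8.6694] v=[-0.3056]
Step 4: x=[8.6491] v=[-0.4053]
Step 5: x=[8.6239] v=[-0.5031]
Step 6: x=[8.5940] v=[-0.5985]
Step 7: x=[8.5594] v=[-0.6911]
Step 8: x=[8.5204] v=[-0.7805]
Step 9: x=[8.4771] v=[-0.8663]
Step 10: x=[8.4297] v=[-0.9480]
Step 11: x=[8.3784] v=[-1.0253]
Step 12: x=[8.3235] v=[-1.0978]
Step 13: x=[8.2652] v=[-1.1652]
Step 14: x=[8.2038] v=[-1.2272]
Step 15: x=[8.1396] v=[-1.2835]
Step 16: x=[8.0729] v=[-1.3338]
Step 17: x=[8.0040] v=[-1.3779]
Step 18: x=[7.9332] v=[-1.4155]
Step 19: x=[7.8609] v=[-1.4466]
Step 20: x=[7.7874] v=[-1.4709]
Step 21: x=[7.7130] v=[-1.4884]
Step 22: x=[7.6381] v=[-1.4989]
Step 23: x=[7.5630] v=[-1.5025]
Step 24: x=[7.4880] v=[-1.4991]
Step 25: x=[7.4136] v=[-1.4887]
Step 26: x=[7.3400] v=[-1.4713]
Step 27: x=[7.2676] v=[-1.4471]
Step 28: x=[7.1968] v=[-1.4161]
Step 29: x=[7.1279] v=[-1.3785]
Step 30: x=[7.0612] v=[-1.3345]
Step 31: x=[6.9970] v=[-1.2843]
Step 32: x=[6.9356] v=[-1.2281]
Step 33: x=[6.8773] v=[-1.1662]
Step 34: x=[6.8224] v=[-1.0989]
Step 35: x=[6.7711] v=[-1.0264]
Step 36: x=[6.7236] v=[-0.9492]
Step 37: x=[6.6802] v=[-0.8675]
Step 38: x=[6.6411] v=[-0.7818]
Step 39: x=[6.6065] v=[-0.6925]
Step 40: x=[6.5765] v=[-0.5999]
Step 41: x=[6.5513] v=[-0.5045]
Step 42: x=[6.5310] v=[-0.4068]
Step 43: x=[6.5156] v=[-0.3072]
Step 44: x=[6.5053] v=[-0.2062]
Step 45: x=[6.5001] v=[-0.1042]
Step 46: x=[6.5000] v=[-0.0017]
Step 47: x=[6.5050] v=[0.1008]
First v>=0 after going negative at step 47, time=2.3500

Answer: 2.3500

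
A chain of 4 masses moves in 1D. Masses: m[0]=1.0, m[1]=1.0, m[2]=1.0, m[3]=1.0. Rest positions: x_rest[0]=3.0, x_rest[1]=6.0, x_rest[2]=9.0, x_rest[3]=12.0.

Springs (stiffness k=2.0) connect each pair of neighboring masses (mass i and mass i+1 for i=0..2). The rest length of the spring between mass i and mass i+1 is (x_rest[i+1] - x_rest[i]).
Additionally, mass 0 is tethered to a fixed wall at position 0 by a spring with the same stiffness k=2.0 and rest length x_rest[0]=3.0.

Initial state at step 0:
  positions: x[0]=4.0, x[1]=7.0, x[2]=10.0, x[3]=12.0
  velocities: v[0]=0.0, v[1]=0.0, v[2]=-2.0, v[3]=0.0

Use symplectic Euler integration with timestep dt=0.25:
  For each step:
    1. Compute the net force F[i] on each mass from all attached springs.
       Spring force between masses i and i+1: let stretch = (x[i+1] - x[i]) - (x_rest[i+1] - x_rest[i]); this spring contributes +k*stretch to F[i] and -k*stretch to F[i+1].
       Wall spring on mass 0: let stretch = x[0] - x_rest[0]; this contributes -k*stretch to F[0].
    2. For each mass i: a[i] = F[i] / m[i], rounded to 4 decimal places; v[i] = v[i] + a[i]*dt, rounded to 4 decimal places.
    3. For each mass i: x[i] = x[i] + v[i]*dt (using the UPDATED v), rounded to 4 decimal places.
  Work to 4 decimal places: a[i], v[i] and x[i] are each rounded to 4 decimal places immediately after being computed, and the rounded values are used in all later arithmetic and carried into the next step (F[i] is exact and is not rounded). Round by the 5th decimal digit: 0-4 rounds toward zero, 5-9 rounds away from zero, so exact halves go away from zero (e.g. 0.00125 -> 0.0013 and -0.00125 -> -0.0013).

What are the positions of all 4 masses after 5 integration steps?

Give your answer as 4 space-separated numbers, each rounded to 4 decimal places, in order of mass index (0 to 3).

Answer: 2.8140 5.6233 8.4465 12.1985

Derivation:
Step 0: x=[4.0000 7.0000 10.0000 12.0000] v=[0.0000 0.0000 -2.0000 0.0000]
Step 1: x=[3.8750 7.0000 9.3750 12.1250] v=[-0.5000 0.0000 -2.5000 0.5000]
Step 2: x=[3.6563 6.9063 8.7969 12.2813] v=[-0.8750 -0.3750 -2.3125 0.6250]
Step 3: x=[3.3868 6.6426 8.4180 12.3770] v=[-1.0782 -1.0547 -1.5156 0.3828]
Step 4: x=[3.1009 6.1939 8.3121 12.3528] v=[-1.1437 -1.7949 -0.4238 -0.0967]
Step 5: x=[2.8140 5.6233 8.4465 12.1985] v=[-1.1477 -2.2823 0.5375 -0.6171]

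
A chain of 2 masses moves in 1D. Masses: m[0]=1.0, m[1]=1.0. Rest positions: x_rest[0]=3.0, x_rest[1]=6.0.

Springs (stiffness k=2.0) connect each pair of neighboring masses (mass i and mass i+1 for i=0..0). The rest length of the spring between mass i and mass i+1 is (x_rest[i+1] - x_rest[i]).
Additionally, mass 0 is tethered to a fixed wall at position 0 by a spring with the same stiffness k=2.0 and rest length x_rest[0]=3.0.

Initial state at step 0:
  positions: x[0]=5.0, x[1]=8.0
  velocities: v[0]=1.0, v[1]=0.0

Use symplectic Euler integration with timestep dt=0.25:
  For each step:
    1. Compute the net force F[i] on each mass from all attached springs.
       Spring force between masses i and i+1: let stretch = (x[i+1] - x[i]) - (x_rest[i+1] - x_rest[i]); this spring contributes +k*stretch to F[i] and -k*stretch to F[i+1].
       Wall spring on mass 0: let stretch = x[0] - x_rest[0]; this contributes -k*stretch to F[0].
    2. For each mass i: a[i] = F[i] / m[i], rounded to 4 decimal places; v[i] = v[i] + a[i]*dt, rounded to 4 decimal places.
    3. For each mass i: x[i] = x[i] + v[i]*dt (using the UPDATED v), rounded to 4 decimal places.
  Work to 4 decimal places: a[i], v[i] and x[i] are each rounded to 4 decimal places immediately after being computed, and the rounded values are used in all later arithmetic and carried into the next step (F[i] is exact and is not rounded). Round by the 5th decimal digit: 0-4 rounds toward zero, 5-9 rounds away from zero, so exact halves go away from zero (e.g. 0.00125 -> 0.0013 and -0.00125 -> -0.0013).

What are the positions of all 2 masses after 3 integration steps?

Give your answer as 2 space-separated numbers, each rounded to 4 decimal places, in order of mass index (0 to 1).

Step 0: x=[5.0000 8.0000] v=[1.0000 0.0000]
Step 1: x=[5.0000 8.0000] v=[0.0000 0.0000]
Step 2: x=[4.7500 8.0000] v=[-1.0000 0.0000]
Step 3: x=[4.3125 7.9688] v=[-1.7500 -0.1250]

Answer: 4.3125 7.9688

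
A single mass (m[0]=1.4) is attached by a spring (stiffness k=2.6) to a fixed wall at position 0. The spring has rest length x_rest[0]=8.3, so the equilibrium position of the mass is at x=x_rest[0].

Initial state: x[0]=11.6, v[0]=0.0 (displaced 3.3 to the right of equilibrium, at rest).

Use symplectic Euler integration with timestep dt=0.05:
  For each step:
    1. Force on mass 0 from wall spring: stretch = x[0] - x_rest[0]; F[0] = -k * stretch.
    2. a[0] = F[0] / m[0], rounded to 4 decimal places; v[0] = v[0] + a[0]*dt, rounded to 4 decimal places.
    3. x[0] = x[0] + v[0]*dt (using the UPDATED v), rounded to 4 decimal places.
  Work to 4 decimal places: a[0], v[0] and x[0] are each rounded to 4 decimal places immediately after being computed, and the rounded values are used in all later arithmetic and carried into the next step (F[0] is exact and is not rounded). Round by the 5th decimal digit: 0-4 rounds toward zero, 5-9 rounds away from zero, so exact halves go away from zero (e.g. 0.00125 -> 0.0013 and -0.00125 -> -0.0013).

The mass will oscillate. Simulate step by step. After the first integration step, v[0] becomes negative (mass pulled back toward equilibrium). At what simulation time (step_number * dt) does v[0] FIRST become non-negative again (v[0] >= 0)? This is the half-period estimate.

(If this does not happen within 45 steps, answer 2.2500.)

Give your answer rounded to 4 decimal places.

Answer: 2.2500

Derivation:
Step 0: x=[11.6000] v=[0.0000]
Step 1: x=[11.5847] v=[-0.3064]
Step 2: x=[11.5541] v=[-0.6114]
Step 3: x=[11.5084] v=[-0.9136]
Step 4: x=[11.4478] v=[-1.2115]
Step 5: x=[11.3726] v=[-1.5038]
Step 6: x=[11.2831] v=[-1.7891]
Step 7: x=[11.1798] v=[-2.0661]
Step 8: x=[11.0631] v=[-2.3335]
Step 9: x=[10.9336] v=[-2.5901]
Step 10: x=[10.7919] v=[-2.8347]
Step 11: x=[10.6386] v=[-3.0661]
Step 12: x=[10.4744] v=[-3.2833]
Step 13: x=[10.3001] v=[-3.4852]
Step 14: x=[10.1166] v=[-3.6709]
Step 15: x=[9.9246] v=[-3.8396]
Step 16: x=[9.7251] v=[-3.9905]
Step 17: x=[9.5190] v=[-4.1228]
Step 18: x=[9.3072] v=[-4.2360]
Step 19: x=[9.0907] v=[-4.3295]
Step 20: x=[8.8706] v=[-4.4029]
Step 21: x=[8.6478] v=[-4.4559]
Step 22: x=[8.4234] v=[-4.4882]
Step 23: x=[8.1984] v=[-4.4997]
Step 24: x=[7.9739] v=[-4.4903]
Step 25: x=[7.7509] v=[-4.4600]
Step 26: x=[7.5305] v=[-4.4090]
Step 27: x=[7.3136] v=[-4.3375]
Step 28: x=[7.1013] v=[-4.2459]
Step 29: x=[6.8946] v=[-4.1346]
Step 30: x=[6.6944] v=[-4.0041]
Step 31: x=[6.5017] v=[-3.8550]
Step 32: x=[6.3173] v=[-3.6880]
Step 33: x=[6.1421] v=[-3.5039]
Step 34: x=[5.9769] v=[-3.3035]
Step 35: x=[5.8225] v=[-3.0878]
Step 36: x=[5.6796] v=[-2.8577]
Step 37: x=[5.5489] v=[-2.6144]
Step 38: x=[5.4310] v=[-2.3589]
Step 39: x=[5.3264] v=[-2.0925]
Step 40: x=[5.2356] v=[-1.8164]
Step 41: x=[5.1590] v=[-1.5319]
Step 42: x=[5.0970] v=[-1.2402]
Step 43: x=[5.0499] v=[-0.9428]
Step 44: x=[5.0179] v=[-0.6410]
Step 45: x=[5.0011] v=[-0.3362]
v[0] did not become non-negative within 45 steps; using fallback time=2.2500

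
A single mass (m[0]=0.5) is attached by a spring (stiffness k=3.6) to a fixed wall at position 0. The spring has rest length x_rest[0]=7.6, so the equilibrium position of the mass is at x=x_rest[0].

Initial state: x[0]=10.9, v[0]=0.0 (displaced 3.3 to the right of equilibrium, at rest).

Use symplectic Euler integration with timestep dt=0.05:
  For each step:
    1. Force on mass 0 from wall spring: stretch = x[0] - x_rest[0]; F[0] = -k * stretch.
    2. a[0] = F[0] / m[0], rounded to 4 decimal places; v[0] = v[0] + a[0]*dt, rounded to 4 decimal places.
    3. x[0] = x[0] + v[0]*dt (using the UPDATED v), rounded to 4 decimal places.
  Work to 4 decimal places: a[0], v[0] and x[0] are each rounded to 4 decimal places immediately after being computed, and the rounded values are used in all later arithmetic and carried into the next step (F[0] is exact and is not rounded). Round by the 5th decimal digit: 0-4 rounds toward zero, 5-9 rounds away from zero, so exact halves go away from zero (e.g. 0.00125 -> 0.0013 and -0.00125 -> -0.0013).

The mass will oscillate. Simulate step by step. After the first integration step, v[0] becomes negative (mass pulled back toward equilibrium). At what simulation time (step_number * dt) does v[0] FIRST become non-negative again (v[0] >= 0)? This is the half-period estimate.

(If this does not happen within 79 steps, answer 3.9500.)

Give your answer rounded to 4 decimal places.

Answer: 1.2000

Derivation:
Step 0: x=[10.9000] v=[0.0000]
Step 1: x=[10.8406] v=[-1.1880]
Step 2: x=[10.7229] v=[-2.3546]
Step 3: x=[10.5490] v=[-3.4788]
Step 4: x=[10.3220] v=[-4.5404]
Step 5: x=[10.0460] v=[-5.5203]
Step 6: x=[9.7260] v=[-6.4009]
Step 7: x=[9.3677] v=[-7.1663]
Step 8: x=[8.9776] v=[-7.8027]
Step 9: x=[8.5627] v=[-8.2986]
Step 10: x=[8.1304] v=[-8.6452]
Step 11: x=[7.6886] v=[-8.8361]
Step 12: x=[7.2452] v=[-8.8680]
Step 13: x=[6.8082] v=[-8.7403]
Step 14: x=[6.3854] v=[-8.4553]
Step 15: x=[5.9845] v=[-8.0180]
Step 16: x=[5.6127] v=[-7.4364]
Step 17: x=[5.2767] v=[-6.7210]
Step 18: x=[4.9825] v=[-5.8846]
Step 19: x=[4.7354] v=[-4.9423]
Step 20: x=[4.5399] v=[-3.9110]
Step 21: x=[4.3994] v=[-2.8094]
Step 22: x=[4.3165] v=[-1.6572]
Step 23: x=[4.2927] v=[-0.4751]
Step 24: x=[4.3285] v=[0.7155]
First v>=0 after going negative at step 24, time=1.2000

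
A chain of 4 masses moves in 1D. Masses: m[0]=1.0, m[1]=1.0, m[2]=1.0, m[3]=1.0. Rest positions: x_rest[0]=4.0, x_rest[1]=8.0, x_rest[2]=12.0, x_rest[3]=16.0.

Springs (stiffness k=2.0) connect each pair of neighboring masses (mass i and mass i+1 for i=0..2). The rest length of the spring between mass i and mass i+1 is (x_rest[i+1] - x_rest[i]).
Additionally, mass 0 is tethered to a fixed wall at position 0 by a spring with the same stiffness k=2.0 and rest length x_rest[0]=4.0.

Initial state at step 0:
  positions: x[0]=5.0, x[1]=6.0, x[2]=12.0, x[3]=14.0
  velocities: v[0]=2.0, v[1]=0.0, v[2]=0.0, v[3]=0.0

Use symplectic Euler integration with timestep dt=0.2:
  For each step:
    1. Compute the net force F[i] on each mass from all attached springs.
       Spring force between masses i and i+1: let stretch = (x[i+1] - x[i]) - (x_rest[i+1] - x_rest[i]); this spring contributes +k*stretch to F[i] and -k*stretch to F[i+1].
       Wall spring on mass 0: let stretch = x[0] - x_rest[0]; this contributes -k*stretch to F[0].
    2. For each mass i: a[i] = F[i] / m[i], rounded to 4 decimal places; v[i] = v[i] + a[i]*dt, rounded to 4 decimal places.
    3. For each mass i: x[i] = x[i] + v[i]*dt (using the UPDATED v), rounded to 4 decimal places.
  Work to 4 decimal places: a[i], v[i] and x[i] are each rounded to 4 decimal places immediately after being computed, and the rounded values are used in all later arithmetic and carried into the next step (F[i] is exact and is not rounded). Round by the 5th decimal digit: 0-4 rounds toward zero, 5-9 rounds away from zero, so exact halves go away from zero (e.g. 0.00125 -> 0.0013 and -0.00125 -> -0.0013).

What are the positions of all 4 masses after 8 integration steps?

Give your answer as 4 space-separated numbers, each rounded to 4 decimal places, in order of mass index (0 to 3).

Step 0: x=[5.0000 6.0000 12.0000 14.0000] v=[2.0000 0.0000 0.0000 0.0000]
Step 1: x=[5.0800 6.4000 11.6800 14.1600] v=[0.4000 2.0000 -1.6000 0.8000]
Step 2: x=[4.8592 7.1168 11.1360 14.4416] v=[-1.1040 3.5840 -2.7200 1.4080]
Step 3: x=[4.4303 7.9745 10.5349 14.7788] v=[-2.1446 4.2886 -3.0054 1.6858]
Step 4: x=[3.9305 8.7535 10.0685 15.0964] v=[-2.4990 3.8951 -2.3320 1.5882]
Step 5: x=[3.5021 9.2519 9.8991 15.3318] v=[-2.1420 2.4919 -0.8468 1.1770]
Step 6: x=[3.2535 9.3421 10.1126 15.4526] v=[-1.2429 0.4509 1.0674 0.6039]
Step 7: x=[3.2317 9.0068 10.6916 15.4662] v=[-0.1089 -1.6763 2.8952 0.0679]
Step 8: x=[3.4134 8.3443 11.5178 15.4178] v=[0.9085 -3.3124 4.1311 -0.2419]

Answer: 3.4134 8.3443 11.5178 15.4178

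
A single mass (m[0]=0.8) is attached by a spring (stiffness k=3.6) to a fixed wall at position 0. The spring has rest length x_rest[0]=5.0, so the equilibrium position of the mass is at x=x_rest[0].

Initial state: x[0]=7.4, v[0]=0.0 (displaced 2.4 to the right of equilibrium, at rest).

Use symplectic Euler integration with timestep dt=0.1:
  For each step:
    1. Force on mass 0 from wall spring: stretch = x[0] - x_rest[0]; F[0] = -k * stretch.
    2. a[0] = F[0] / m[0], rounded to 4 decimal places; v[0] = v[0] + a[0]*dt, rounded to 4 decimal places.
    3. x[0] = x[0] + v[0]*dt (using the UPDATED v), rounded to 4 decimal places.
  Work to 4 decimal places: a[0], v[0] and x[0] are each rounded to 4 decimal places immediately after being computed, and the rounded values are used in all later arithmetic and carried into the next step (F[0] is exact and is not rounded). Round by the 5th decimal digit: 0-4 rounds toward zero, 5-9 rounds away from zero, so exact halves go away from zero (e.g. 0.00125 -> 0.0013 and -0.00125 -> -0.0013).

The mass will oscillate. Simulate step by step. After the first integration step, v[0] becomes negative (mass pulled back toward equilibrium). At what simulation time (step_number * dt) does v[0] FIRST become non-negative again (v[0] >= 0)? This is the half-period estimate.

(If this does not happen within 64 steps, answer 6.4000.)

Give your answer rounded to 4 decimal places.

Answer: 1.5000

Derivation:
Step 0: x=[7.4000] v=[0.0000]
Step 1: x=[7.2920] v=[-1.0800]
Step 2: x=[7.0809] v=[-2.1114]
Step 3: x=[6.7761] v=[-3.0478]
Step 4: x=[6.3914] v=[-3.8471]
Step 5: x=[5.9441] v=[-4.4732]
Step 6: x=[5.4543] v=[-4.8981]
Step 7: x=[4.9441] v=[-5.1025]
Step 8: x=[4.4364] v=[-5.0773]
Step 9: x=[3.9540] v=[-4.8237]
Step 10: x=[3.5187] v=[-4.3530]
Step 11: x=[3.1501] v=[-3.6864]
Step 12: x=[2.8647] v=[-2.8539]
Step 13: x=[2.6754] v=[-1.8930]
Step 14: x=[2.5907] v=[-0.8469]
Step 15: x=[2.6144] v=[0.2373]
First v>=0 after going negative at step 15, time=1.5000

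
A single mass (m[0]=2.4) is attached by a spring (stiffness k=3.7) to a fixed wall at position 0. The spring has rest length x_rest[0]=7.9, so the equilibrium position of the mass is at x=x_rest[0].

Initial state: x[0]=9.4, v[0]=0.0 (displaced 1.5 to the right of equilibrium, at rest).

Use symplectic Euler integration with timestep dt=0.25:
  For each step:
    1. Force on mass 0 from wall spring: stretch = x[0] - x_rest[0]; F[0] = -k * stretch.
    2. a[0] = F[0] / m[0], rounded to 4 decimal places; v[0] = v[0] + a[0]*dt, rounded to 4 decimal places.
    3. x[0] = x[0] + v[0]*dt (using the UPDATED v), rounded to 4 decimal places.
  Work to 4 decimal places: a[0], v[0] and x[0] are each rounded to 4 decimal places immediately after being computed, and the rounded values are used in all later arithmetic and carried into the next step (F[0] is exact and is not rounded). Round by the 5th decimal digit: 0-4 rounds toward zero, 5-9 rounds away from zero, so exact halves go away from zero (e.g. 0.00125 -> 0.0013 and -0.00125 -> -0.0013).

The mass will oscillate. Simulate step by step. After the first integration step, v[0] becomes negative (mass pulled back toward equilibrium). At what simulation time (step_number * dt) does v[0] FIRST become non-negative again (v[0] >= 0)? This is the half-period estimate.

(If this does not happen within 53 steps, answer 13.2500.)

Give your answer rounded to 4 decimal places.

Step 0: x=[9.4000] v=[0.0000]
Step 1: x=[9.2555] v=[-0.5781]
Step 2: x=[8.9804] v=[-1.1005]
Step 3: x=[8.6012] v=[-1.5169]
Step 4: x=[8.1544] v=[-1.7872]
Step 5: x=[7.6831] v=[-1.8853]
Step 6: x=[7.2327] v=[-1.8017]
Step 7: x=[6.8466] v=[-1.5445]
Step 8: x=[6.5620] v=[-1.1385]
Step 9: x=[6.4063] v=[-0.6228]
Step 10: x=[6.3945] v=[-0.0471]
Step 11: x=[6.5278] v=[0.5332]
First v>=0 after going negative at step 11, time=2.7500

Answer: 2.7500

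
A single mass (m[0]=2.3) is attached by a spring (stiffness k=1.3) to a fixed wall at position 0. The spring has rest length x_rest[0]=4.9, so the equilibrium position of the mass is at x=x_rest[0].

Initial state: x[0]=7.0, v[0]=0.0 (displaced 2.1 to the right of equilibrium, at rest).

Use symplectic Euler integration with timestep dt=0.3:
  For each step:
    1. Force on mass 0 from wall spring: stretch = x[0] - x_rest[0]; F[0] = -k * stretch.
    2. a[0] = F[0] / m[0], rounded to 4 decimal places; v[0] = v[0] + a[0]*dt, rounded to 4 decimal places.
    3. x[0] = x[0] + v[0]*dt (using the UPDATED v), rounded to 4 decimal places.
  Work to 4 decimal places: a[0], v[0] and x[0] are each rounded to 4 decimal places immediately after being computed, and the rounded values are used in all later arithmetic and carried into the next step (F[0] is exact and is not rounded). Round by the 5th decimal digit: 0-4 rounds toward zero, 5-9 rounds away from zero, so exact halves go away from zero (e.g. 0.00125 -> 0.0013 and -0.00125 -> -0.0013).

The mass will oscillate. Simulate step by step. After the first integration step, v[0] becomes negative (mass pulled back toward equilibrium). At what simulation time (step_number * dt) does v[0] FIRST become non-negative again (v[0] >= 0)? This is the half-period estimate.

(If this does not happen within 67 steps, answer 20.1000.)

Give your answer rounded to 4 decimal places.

Answer: 4.2000

Derivation:
Step 0: x=[7.0000] v=[0.0000]
Step 1: x=[6.8932] v=[-0.3561]
Step 2: x=[6.6850] v=[-0.6941]
Step 3: x=[6.3860] v=[-0.9968]
Step 4: x=[6.0114] v=[-1.2488]
Step 5: x=[5.5802] v=[-1.4373]
Step 6: x=[5.1144] v=[-1.5527]
Step 7: x=[4.6377] v=[-1.5891]
Step 8: x=[4.1743] v=[-1.5446]
Step 9: x=[3.7479] v=[-1.4215]
Step 10: x=[3.3801] v=[-1.2261]
Step 11: x=[3.0896] v=[-0.9684]
Step 12: x=[2.8912] v=[-0.6614]
Step 13: x=[2.7950] v=[-0.3208]
Step 14: x=[2.8058] v=[0.0361]
First v>=0 after going negative at step 14, time=4.2000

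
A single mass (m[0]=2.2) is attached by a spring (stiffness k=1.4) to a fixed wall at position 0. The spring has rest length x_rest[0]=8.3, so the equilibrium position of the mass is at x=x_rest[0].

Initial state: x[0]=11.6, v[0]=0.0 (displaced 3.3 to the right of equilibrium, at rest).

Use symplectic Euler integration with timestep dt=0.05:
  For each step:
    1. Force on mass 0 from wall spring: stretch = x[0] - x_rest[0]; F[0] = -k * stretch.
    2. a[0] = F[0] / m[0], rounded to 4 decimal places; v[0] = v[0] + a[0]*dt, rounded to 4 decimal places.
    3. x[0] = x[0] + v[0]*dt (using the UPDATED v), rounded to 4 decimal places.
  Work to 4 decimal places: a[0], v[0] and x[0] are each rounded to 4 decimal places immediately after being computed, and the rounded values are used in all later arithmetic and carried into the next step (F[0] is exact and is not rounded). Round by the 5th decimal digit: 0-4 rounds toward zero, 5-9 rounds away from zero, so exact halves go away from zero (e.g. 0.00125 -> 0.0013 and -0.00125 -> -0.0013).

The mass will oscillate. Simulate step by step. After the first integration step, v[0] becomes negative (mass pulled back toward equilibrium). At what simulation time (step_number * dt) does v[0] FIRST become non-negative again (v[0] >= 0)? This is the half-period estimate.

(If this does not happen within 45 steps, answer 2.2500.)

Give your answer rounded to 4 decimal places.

Step 0: x=[11.6000] v=[0.0000]
Step 1: x=[11.5948] v=[-0.1050]
Step 2: x=[11.5843] v=[-0.2098]
Step 3: x=[11.5686] v=[-0.3143]
Step 4: x=[11.5477] v=[-0.4183]
Step 5: x=[11.5216] v=[-0.5216]
Step 6: x=[11.4904] v=[-0.6241]
Step 7: x=[11.4541] v=[-0.7256]
Step 8: x=[11.4128] v=[-0.8260]
Step 9: x=[11.3666] v=[-0.9250]
Step 10: x=[11.3155] v=[-1.0226]
Step 11: x=[11.2596] v=[-1.1186]
Step 12: x=[11.1990] v=[-1.2128]
Step 13: x=[11.1338] v=[-1.3050]
Step 14: x=[11.0640] v=[-1.3952]
Step 15: x=[10.9898] v=[-1.4831]
Step 16: x=[10.9114] v=[-1.5687]
Step 17: x=[10.8288] v=[-1.6518]
Step 18: x=[10.7422] v=[-1.7323]
Step 19: x=[10.6517] v=[-1.8100]
Step 20: x=[10.5575] v=[-1.8848]
Step 21: x=[10.4597] v=[-1.9566]
Step 22: x=[10.3584] v=[-2.0253]
Step 23: x=[10.2539] v=[-2.0908]
Step 24: x=[10.1463] v=[-2.1530]
Step 25: x=[10.0357] v=[-2.2117]
Step 26: x=[9.9224] v=[-2.2669]
Step 27: x=[9.8065] v=[-2.3185]
Step 28: x=[9.6882] v=[-2.3664]
Step 29: x=[9.5677] v=[-2.4106]
Step 30: x=[9.4452] v=[-2.4509]
Step 31: x=[9.3208] v=[-2.4873]
Step 32: x=[9.1948] v=[-2.5198]
Step 33: x=[9.0674] v=[-2.5483]
Step 34: x=[8.9388] v=[-2.5727]
Step 35: x=[8.8092] v=[-2.5930]
Step 36: x=[8.6787] v=[-2.6092]
Step 37: x=[8.5476] v=[-2.6213]
Step 38: x=[8.4161] v=[-2.6292]
Step 39: x=[8.2845] v=[-2.6329]
Step 40: x=[8.1529] v=[-2.6324]
Step 41: x=[8.0215] v=[-2.6277]
Step 42: x=[7.8906] v=[-2.6188]
Step 43: x=[7.7603] v=[-2.6058]
Step 44: x=[7.6309] v=[-2.5886]
Step 45: x=[7.5025] v=[-2.5673]
v[0] did not become non-negative within 45 steps; using fallback time=2.2500

Answer: 2.2500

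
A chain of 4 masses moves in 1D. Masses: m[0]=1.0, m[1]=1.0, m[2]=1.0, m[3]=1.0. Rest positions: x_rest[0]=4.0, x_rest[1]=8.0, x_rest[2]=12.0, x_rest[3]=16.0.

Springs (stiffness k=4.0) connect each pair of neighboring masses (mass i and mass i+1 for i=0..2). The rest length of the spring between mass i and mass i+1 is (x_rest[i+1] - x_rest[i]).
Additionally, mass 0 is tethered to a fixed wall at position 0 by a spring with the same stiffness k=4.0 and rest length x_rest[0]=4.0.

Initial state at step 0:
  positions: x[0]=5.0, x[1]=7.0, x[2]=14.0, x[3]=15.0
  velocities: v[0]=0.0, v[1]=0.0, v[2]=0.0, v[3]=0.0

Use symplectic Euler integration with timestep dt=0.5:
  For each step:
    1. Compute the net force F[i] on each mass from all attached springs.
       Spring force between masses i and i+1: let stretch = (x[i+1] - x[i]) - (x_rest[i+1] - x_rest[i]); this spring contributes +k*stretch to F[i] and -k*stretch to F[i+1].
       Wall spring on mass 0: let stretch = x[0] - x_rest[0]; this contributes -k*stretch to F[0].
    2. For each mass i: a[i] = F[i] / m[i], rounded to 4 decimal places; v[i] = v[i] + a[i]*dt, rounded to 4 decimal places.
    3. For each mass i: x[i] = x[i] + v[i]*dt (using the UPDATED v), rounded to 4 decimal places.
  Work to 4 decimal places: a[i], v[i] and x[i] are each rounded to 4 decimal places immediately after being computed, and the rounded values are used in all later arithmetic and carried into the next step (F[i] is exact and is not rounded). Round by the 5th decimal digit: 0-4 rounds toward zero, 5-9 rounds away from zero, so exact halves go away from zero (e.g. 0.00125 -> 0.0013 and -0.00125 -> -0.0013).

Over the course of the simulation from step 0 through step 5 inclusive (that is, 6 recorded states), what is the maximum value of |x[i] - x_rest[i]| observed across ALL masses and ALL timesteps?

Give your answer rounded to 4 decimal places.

Answer: 5.0000

Derivation:
Step 0: x=[5.0000 7.0000 14.0000 15.0000] v=[0.0000 0.0000 0.0000 0.0000]
Step 1: x=[2.0000 12.0000 8.0000 18.0000] v=[-6.0000 10.0000 -12.0000 6.0000]
Step 2: x=[7.0000 3.0000 16.0000 15.0000] v=[10.0000 -18.0000 16.0000 -6.0000]
Step 3: x=[1.0000 11.0000 10.0000 17.0000] v=[-12.0000 16.0000 -12.0000 4.0000]
Step 4: x=[4.0000 8.0000 12.0000 16.0000] v=[6.0000 -6.0000 4.0000 -2.0000]
Step 5: x=[7.0000 5.0000 14.0000 15.0000] v=[6.0000 -6.0000 4.0000 -2.0000]
Max displacement = 5.0000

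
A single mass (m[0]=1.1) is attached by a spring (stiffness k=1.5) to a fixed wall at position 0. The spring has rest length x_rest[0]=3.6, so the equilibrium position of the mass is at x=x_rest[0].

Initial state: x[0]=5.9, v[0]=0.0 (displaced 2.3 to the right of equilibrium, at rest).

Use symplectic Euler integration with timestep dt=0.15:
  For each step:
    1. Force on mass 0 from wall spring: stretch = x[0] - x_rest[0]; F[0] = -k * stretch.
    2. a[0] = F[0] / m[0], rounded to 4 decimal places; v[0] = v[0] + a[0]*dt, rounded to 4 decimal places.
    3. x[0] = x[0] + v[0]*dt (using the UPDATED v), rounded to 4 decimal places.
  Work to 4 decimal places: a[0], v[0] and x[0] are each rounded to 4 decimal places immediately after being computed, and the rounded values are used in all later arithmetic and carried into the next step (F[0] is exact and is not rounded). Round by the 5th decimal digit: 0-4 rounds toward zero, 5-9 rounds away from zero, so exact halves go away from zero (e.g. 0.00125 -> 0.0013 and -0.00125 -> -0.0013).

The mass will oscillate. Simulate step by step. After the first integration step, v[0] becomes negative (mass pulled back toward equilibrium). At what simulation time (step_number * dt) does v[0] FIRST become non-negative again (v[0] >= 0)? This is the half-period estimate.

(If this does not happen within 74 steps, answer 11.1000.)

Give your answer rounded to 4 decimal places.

Answer: 2.7000

Derivation:
Step 0: x=[5.9000] v=[0.0000]
Step 1: x=[5.8294] v=[-0.4705]
Step 2: x=[5.6904] v=[-0.9265]
Step 3: x=[5.4873] v=[-1.3541]
Step 4: x=[5.2263] v=[-1.7401]
Step 5: x=[4.9154] v=[-2.0728]
Step 6: x=[4.5641] v=[-2.3419]
Step 7: x=[4.1832] v=[-2.5391]
Step 8: x=[3.7844] v=[-2.6584]
Step 9: x=[3.3800] v=[-2.6961]
Step 10: x=[2.9823] v=[-2.6511]
Step 11: x=[2.6036] v=[-2.5248]
Step 12: x=[2.2555] v=[-2.3210]
Step 13: x=[1.9486] v=[-2.0460]
Step 14: x=[1.6924] v=[-1.7082]
Step 15: x=[1.4947] v=[-1.3180]
Step 16: x=[1.3616] v=[-0.8874]
Step 17: x=[1.2972] v=[-0.4295]
Step 18: x=[1.3034] v=[0.0415]
First v>=0 after going negative at step 18, time=2.7000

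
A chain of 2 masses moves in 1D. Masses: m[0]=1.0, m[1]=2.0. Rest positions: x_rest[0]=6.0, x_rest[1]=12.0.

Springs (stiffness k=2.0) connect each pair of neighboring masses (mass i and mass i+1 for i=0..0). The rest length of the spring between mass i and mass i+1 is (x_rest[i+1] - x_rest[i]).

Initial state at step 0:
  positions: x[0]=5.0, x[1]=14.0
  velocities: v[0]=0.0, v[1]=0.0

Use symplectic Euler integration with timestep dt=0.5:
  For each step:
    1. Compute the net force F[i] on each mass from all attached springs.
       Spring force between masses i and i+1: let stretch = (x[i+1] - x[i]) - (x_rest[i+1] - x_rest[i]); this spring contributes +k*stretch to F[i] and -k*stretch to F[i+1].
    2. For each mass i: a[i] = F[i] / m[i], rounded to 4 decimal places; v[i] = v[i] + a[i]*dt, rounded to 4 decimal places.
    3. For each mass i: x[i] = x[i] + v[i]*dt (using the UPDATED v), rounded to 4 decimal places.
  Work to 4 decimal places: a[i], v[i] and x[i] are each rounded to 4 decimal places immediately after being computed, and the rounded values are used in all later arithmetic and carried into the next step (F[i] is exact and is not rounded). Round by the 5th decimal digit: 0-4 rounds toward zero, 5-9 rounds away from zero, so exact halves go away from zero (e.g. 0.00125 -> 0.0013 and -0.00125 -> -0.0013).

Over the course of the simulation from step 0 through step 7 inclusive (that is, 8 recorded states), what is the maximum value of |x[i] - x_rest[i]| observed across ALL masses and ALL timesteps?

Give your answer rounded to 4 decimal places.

Step 0: x=[5.0000 14.0000] v=[0.0000 0.0000]
Step 1: x=[6.5000 13.2500] v=[3.0000 -1.5000]
Step 2: x=[8.3750 12.3125] v=[3.7500 -1.8750]
Step 3: x=[9.2188 11.8906] v=[1.6875 -0.8438]
Step 4: x=[8.3985 12.3008] v=[-1.6407 0.8203]
Step 5: x=[6.5293 13.2354] v=[-3.7384 1.8692]
Step 6: x=[5.0132 13.9935] v=[-3.0323 1.5162]
Step 7: x=[4.9872 14.0066] v=[-0.0520 0.0261]
Max displacement = 3.2188

Answer: 3.2188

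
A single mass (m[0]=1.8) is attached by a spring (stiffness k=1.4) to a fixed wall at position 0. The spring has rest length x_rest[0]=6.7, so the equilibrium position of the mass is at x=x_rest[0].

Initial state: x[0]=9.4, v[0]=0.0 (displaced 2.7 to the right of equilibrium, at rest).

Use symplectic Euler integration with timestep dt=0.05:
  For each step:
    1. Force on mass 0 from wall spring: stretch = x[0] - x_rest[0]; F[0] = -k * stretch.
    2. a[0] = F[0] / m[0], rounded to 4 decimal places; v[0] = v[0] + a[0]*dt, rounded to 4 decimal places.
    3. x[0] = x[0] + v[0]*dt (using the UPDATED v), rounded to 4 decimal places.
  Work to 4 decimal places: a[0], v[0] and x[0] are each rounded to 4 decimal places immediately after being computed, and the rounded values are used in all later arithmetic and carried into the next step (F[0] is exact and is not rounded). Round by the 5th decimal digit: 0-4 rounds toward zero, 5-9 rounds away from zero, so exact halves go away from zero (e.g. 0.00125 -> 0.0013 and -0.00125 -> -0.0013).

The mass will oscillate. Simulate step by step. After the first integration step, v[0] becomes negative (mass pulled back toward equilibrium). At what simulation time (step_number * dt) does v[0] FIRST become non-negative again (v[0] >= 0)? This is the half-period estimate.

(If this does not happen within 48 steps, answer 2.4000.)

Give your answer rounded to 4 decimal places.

Step 0: x=[9.4000] v=[0.0000]
Step 1: x=[9.3948] v=[-0.1050]
Step 2: x=[9.3843] v=[-0.2098]
Step 3: x=[9.3686] v=[-0.3142]
Step 4: x=[9.3477] v=[-0.4180]
Step 5: x=[9.3217] v=[-0.5210]
Step 6: x=[9.2906] v=[-0.6230]
Step 7: x=[9.2544] v=[-0.7237]
Step 8: x=[9.2133] v=[-0.8230]
Step 9: x=[9.1673] v=[-0.9207]
Step 10: x=[9.1165] v=[-1.0167]
Step 11: x=[9.0610] v=[-1.1107]
Step 12: x=[9.0009] v=[-1.2025]
Step 13: x=[8.9363] v=[-1.2920]
Step 14: x=[8.8674] v=[-1.3790]
Step 15: x=[8.7942] v=[-1.4633]
Step 16: x=[8.7170] v=[-1.5447]
Step 17: x=[8.6358] v=[-1.6231]
Step 18: x=[8.5509] v=[-1.6984]
Step 19: x=[8.4624] v=[-1.7704]
Step 20: x=[8.3705] v=[-1.8389]
Step 21: x=[8.2753] v=[-1.9039]
Step 22: x=[8.1770] v=[-1.9652]
Step 23: x=[8.0759] v=[-2.0226]
Step 24: x=[7.9721] v=[-2.0761]
Step 25: x=[7.8658] v=[-2.1256]
Step 26: x=[7.7573] v=[-2.1709]
Step 27: x=[7.6467] v=[-2.2120]
Step 28: x=[7.5343] v=[-2.2488]
Step 29: x=[7.4202] v=[-2.2812]
Step 30: x=[7.3047] v=[-2.3092]
Step 31: x=[7.1881] v=[-2.3327]
Step 32: x=[7.0705] v=[-2.3517]
Step 33: x=[6.9522] v=[-2.3661]
Step 34: x=[6.8334] v=[-2.3759]
Step 35: x=[6.7143] v=[-2.3811]
Step 36: x=[6.5952] v=[-2.3817]
Step 37: x=[6.4763] v=[-2.3776]
Step 38: x=[6.3579] v=[-2.3689]
Step 39: x=[6.2401] v=[-2.3556]
Step 40: x=[6.1232] v=[-2.3377]
Step 41: x=[6.0074] v=[-2.3153]
Step 42: x=[5.8930] v=[-2.2884]
Step 43: x=[5.7802] v=[-2.2570]
Step 44: x=[5.6691] v=[-2.2212]
Step 45: x=[5.5600] v=[-2.1811]
Step 46: x=[5.4532] v=[-2.1368]
Step 47: x=[5.3488] v=[-2.0883]
Step 48: x=[5.2470] v=[-2.0358]
v[0] did not become non-negative within 48 steps; using fallback time=2.4000

Answer: 2.4000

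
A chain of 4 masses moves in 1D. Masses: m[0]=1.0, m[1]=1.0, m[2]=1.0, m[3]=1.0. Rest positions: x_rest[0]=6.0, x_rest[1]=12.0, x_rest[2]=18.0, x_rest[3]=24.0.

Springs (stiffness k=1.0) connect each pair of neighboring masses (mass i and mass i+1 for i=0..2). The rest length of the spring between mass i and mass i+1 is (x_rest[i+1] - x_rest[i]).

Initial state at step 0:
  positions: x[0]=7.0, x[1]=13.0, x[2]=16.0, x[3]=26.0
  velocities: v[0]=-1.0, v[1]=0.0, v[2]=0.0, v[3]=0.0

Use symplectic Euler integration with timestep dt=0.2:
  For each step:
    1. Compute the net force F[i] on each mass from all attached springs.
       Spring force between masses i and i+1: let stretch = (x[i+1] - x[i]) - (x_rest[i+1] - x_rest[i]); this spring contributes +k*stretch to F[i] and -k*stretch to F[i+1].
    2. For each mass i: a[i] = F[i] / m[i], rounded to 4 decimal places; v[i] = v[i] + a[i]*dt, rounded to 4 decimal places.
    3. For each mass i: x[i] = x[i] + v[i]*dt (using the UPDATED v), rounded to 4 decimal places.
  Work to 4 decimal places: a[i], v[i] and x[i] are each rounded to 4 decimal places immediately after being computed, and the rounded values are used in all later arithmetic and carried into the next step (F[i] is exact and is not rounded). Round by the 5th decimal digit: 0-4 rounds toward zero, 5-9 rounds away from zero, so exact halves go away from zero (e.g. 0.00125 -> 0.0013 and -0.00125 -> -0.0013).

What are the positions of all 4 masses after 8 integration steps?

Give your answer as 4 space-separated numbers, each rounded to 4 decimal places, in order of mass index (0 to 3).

Answer: 5.3187 11.3171 20.6626 23.1018

Derivation:
Step 0: x=[7.0000 13.0000 16.0000 26.0000] v=[-1.0000 0.0000 0.0000 0.0000]
Step 1: x=[6.8000 12.8800 16.2800 25.8400] v=[-1.0000 -0.6000 1.4000 -0.8000]
Step 2: x=[6.6032 12.6528 16.8064 25.5376] v=[-0.9840 -1.1360 2.6320 -1.5120]
Step 3: x=[6.4084 12.3498 17.5159 25.1260] v=[-0.9741 -1.5152 3.5475 -2.0582]
Step 4: x=[6.2112 12.0157 18.3232 24.6500] v=[-0.9858 -1.6703 4.0363 -2.3802]
Step 5: x=[6.0062 11.7018 19.1312 24.1609] v=[-1.0249 -1.5697 4.0402 -2.4456]
Step 6: x=[5.7890 11.4572 19.8433 23.7106] v=[-1.0858 -1.2229 3.5603 -2.2515]
Step 7: x=[5.5586 11.3213 20.3746 23.3456] v=[-1.1522 -0.6793 2.6565 -1.8250]
Step 8: x=[5.3187 11.3171 20.6626 23.1018] v=[-1.1997 -0.0212 1.4400 -1.2192]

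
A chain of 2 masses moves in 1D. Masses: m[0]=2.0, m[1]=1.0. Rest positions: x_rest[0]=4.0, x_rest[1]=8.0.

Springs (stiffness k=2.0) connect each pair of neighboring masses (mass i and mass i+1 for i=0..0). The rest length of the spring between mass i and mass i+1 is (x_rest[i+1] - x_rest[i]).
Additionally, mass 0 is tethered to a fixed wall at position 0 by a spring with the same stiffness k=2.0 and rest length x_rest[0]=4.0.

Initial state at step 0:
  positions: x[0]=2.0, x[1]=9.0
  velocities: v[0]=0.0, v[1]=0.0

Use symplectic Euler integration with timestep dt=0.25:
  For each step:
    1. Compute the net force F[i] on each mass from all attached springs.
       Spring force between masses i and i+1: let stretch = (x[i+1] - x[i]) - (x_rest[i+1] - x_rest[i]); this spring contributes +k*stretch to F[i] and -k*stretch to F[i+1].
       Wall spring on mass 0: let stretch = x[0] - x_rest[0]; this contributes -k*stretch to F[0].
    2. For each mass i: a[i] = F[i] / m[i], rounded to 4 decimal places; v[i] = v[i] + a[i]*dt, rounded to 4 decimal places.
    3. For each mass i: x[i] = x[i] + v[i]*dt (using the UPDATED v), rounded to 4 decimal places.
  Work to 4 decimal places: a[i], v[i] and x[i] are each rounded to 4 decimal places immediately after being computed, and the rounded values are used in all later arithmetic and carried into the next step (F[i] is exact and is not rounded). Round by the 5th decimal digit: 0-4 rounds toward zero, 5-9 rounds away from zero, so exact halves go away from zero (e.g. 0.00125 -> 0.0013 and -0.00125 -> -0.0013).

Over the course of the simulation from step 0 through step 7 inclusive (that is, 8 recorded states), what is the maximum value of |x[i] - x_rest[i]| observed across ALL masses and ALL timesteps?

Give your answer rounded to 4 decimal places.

Step 0: x=[2.0000 9.0000] v=[0.0000 0.0000]
Step 1: x=[2.3125 8.6250] v=[1.2500 -1.5000]
Step 2: x=[2.8750 7.9609] v=[2.2500 -2.6563]
Step 3: x=[3.5757 7.1611] v=[2.8027 -3.1993]
Step 4: x=[4.2770 6.4131] v=[2.8051 -2.9920]
Step 5: x=[4.8445 5.8981] v=[2.2699 -2.0601]
Step 6: x=[5.1751 5.7514] v=[1.3222 -0.5869]
Step 7: x=[5.2182 6.0327] v=[0.1725 1.1250]
Max displacement = 2.2486

Answer: 2.2486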